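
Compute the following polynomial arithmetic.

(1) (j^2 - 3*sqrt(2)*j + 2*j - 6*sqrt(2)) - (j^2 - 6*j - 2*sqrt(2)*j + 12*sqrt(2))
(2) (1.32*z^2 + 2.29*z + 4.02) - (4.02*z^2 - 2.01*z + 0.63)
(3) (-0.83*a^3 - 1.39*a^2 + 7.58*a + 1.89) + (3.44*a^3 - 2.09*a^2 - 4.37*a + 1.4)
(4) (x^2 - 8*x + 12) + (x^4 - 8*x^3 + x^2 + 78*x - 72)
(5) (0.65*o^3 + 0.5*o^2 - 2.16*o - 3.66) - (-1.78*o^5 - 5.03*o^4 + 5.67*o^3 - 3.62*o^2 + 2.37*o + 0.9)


(1) = -sqrt(2)*j + 8*j - 18*sqrt(2)
(2) = -2.7*z^2 + 4.3*z + 3.39
(3) = 2.61*a^3 - 3.48*a^2 + 3.21*a + 3.29
(4) = x^4 - 8*x^3 + 2*x^2 + 70*x - 60
(5) = 1.78*o^5 + 5.03*o^4 - 5.02*o^3 + 4.12*o^2 - 4.53*o - 4.56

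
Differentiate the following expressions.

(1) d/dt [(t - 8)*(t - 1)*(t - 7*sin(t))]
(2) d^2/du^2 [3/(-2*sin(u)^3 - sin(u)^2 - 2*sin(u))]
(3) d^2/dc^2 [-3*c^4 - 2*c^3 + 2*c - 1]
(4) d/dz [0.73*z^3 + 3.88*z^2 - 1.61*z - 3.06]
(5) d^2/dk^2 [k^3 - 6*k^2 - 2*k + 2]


(1) = -(t - 8)*(t - 1)*(7*cos(t) - 1) + (t - 8)*(t - 7*sin(t)) + (t - 1)*(t - 7*sin(t))
(2) = 6*((-7*sin(u)/4 + 9*sin(3*u)/4 + cos(2*u))*(sin(u) - cos(2*u) + 3)*sin(u) - 4*(3*sin(u)^2 + sin(u) + 1)^2*cos(u)^2)/((sin(u) - cos(2*u) + 3)^3*sin(u)^3)
(3) = 12*c*(-3*c - 1)
(4) = 2.19*z^2 + 7.76*z - 1.61
(5) = 6*k - 12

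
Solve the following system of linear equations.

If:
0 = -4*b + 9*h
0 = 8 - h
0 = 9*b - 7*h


Then:
No Solution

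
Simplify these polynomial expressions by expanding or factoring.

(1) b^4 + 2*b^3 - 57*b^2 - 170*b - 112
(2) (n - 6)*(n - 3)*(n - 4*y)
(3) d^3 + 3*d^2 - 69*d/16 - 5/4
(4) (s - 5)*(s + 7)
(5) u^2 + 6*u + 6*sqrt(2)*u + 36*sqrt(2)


(1) = (b - 8)*(b + 1)*(b + 2)*(b + 7)
(2) = n^3 - 4*n^2*y - 9*n^2 + 36*n*y + 18*n - 72*y
(3) = (d - 5/4)*(d + 1/4)*(d + 4)
(4) = s^2 + 2*s - 35
(5) = (u + 6)*(u + 6*sqrt(2))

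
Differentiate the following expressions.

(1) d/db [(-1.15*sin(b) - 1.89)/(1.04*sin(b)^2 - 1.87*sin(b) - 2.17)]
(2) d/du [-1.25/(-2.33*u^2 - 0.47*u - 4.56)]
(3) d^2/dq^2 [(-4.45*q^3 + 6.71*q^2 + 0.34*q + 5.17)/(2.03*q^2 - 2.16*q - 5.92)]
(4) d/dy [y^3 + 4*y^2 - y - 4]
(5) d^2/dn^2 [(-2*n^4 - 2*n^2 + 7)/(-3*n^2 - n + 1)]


(1) = (1.196*sin(b)^2 + 3.9312*sin(b) - 1.0388)*cos(b)/(1.0816*sin(b)^4 - 3.8896*sin(b)^3 - 1.0167*sin(b)^2 + 8.1158*sin(b) + 4.7089)
(2) = (-5.825*u - 0.5875)/(2.33*u^2 + 0.47*u + 4.56)^2
(3) = (-86.834252*q^3 + 270.240654*q^2 - 1047.239472*q + 634.13168)/(8.365427*q^6 - 26.703432*q^5 - 44.77368*q^4 + 145.6704*q^3 + 130.57152*q^2 - 227.100672*q - 207.474688)
(4) = 3*y^2 + 8*y - 1
(5) = 2*(18*n^6 + 18*n^5 - 12*n^4 - 22*n^3 - 159*n^2 - 63*n - 26)/(27*n^6 + 27*n^5 - 18*n^4 - 17*n^3 + 6*n^2 + 3*n - 1)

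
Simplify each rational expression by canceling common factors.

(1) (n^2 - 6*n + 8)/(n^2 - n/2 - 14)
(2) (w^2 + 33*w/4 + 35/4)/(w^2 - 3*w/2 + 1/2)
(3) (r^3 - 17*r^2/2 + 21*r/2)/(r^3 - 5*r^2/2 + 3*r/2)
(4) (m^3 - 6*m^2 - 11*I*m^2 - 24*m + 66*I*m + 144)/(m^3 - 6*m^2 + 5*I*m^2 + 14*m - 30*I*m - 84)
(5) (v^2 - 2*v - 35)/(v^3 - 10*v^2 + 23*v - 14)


(1) = (2*n - 4)/(2*n + 7)
(2) = (4*w^2 + 33*w + 35)/(4*w^2 - 6*w + 2)
(3) = (r - 7)/(r - 1)
(4) = (m^2 - 11*I*m - 24)/(m^2 + 5*I*m + 14)
(5) = (v + 5)/(v^2 - 3*v + 2)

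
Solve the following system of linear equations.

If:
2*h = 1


Then:
h = 1/2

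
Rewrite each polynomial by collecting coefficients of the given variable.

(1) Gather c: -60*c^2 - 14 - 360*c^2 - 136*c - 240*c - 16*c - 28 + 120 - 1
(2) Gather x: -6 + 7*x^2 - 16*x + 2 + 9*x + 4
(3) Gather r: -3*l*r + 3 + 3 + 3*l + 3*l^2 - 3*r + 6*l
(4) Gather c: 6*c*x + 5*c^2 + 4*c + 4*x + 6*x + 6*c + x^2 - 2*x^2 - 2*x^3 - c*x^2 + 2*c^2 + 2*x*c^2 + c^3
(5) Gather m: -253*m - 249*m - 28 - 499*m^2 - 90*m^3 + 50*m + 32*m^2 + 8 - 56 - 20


(1) = -420*c^2 - 392*c + 77
(2) = 7*x^2 - 7*x
(3) = 3*l^2 + 9*l + r*(-3*l - 3) + 6
(4) = c^3 + c^2*(2*x + 7) + c*(-x^2 + 6*x + 10) - 2*x^3 - x^2 + 10*x
(5) = -90*m^3 - 467*m^2 - 452*m - 96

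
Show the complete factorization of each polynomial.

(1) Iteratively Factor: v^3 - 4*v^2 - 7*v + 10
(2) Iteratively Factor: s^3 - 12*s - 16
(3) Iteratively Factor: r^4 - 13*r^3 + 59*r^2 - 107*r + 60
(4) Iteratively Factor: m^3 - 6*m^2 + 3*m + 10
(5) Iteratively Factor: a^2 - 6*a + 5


(1) = (v - 1)*(v^2 - 3*v - 10) = (v - 1)*(v + 2)*(v - 5)
(2) = (s + 2)*(s^2 - 2*s - 8) = (s + 2)^2*(s - 4)
(3) = (r - 4)*(r^3 - 9*r^2 + 23*r - 15) = (r - 4)*(r - 1)*(r^2 - 8*r + 15) = (r - 5)*(r - 4)*(r - 1)*(r - 3)
(4) = (m + 1)*(m^2 - 7*m + 10) = (m - 5)*(m + 1)*(m - 2)
(5) = (a - 5)*(a - 1)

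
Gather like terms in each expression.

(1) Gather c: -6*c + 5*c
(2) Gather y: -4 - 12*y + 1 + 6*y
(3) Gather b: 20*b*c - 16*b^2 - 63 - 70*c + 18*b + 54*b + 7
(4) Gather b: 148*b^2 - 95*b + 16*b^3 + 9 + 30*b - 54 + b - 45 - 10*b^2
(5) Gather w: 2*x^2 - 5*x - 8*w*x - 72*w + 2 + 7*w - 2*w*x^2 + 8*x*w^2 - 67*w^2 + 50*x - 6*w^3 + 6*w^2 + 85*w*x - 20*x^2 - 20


(1) = -c
(2) = -6*y - 3
(3) = -16*b^2 + b*(20*c + 72) - 70*c - 56
(4) = 16*b^3 + 138*b^2 - 64*b - 90
(5) = -6*w^3 + w^2*(8*x - 61) + w*(-2*x^2 + 77*x - 65) - 18*x^2 + 45*x - 18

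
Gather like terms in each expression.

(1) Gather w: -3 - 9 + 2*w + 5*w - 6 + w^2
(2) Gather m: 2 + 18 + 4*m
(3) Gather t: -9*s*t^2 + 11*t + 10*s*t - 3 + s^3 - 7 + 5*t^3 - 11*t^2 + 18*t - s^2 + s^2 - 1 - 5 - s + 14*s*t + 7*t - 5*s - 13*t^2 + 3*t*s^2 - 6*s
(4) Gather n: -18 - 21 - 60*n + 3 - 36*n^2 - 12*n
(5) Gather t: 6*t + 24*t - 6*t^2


(1) = w^2 + 7*w - 18
(2) = 4*m + 20
(3) = s^3 - 12*s + 5*t^3 + t^2*(-9*s - 24) + t*(3*s^2 + 24*s + 36) - 16
(4) = -36*n^2 - 72*n - 36
(5) = -6*t^2 + 30*t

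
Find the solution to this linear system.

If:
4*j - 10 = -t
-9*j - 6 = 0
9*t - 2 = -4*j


Then:
No Solution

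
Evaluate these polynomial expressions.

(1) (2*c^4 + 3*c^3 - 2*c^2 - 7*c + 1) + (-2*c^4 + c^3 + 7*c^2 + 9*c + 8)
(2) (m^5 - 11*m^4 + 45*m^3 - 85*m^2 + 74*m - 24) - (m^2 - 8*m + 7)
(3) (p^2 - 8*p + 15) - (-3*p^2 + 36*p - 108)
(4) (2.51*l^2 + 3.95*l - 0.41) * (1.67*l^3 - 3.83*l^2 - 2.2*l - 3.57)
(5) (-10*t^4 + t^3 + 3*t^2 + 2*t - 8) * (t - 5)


(1) = 4*c^3 + 5*c^2 + 2*c + 9
(2) = m^5 - 11*m^4 + 45*m^3 - 86*m^2 + 82*m - 31
(3) = 4*p^2 - 44*p + 123
(4) = 4.1917*l^5 - 3.0168*l^4 - 21.3352*l^3 - 16.0804*l^2 - 13.1995*l + 1.4637
(5) = -10*t^5 + 51*t^4 - 2*t^3 - 13*t^2 - 18*t + 40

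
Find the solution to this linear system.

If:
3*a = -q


Then:
a = -q/3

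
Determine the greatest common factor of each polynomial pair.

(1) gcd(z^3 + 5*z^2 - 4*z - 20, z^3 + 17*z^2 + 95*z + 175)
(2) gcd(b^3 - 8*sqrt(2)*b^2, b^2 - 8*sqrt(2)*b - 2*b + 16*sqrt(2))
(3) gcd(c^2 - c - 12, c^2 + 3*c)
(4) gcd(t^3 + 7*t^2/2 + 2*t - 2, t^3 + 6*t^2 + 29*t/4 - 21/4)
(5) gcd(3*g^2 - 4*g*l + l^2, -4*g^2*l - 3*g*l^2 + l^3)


(1) = z + 5
(2) = gcd(b^2*(b - 8*sqrt(2)), (b - 2)*(b - 8*sqrt(2))) = b - 8*sqrt(2)
(3) = c + 3
(4) = t - 1/2
(5) = gcd((-3*g + l)*(-g + l), l*(-4*g + l)*(g + l)) = 1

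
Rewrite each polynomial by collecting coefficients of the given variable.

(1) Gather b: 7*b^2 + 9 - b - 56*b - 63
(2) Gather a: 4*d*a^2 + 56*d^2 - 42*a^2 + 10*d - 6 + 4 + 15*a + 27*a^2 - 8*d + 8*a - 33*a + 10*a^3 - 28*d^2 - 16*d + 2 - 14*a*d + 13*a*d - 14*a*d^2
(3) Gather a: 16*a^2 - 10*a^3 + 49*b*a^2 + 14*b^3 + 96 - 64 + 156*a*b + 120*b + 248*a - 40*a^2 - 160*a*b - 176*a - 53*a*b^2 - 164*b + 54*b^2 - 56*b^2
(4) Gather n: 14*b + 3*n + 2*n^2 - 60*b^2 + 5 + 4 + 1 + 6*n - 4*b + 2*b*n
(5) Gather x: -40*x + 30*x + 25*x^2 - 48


(1) = 7*b^2 - 57*b - 54
(2) = 10*a^3 + a^2*(4*d - 15) + a*(-14*d^2 - d - 10) + 28*d^2 - 14*d
(3) = -10*a^3 + a^2*(49*b - 24) + a*(-53*b^2 - 4*b + 72) + 14*b^3 - 2*b^2 - 44*b + 32
(4) = -60*b^2 + 10*b + 2*n^2 + n*(2*b + 9) + 10
(5) = 25*x^2 - 10*x - 48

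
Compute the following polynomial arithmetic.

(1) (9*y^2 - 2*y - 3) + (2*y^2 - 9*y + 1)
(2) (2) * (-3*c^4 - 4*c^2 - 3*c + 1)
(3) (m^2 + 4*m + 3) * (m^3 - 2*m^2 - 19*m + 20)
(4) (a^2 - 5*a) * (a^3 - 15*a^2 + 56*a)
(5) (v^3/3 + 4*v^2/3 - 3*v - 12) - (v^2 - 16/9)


(1) = 11*y^2 - 11*y - 2
(2) = -6*c^4 - 8*c^2 - 6*c + 2
(3) = m^5 + 2*m^4 - 24*m^3 - 62*m^2 + 23*m + 60
(4) = a^5 - 20*a^4 + 131*a^3 - 280*a^2
(5) = v^3/3 + v^2/3 - 3*v - 92/9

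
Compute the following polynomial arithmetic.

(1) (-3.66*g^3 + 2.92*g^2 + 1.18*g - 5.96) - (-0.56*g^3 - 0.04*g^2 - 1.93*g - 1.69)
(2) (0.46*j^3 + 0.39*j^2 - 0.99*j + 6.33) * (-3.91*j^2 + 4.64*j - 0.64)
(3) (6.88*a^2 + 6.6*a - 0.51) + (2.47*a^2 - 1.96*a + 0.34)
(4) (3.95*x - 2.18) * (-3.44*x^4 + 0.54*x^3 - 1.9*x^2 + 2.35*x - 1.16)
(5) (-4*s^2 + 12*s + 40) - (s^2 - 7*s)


(1) = -3.1*g^3 + 2.96*g^2 + 3.11*g - 4.27
(2) = -1.7986*j^5 + 0.6095*j^4 + 5.3861*j^3 - 29.5935*j^2 + 30.0048*j - 4.0512
(3) = 9.35*a^2 + 4.64*a - 0.17
(4) = -13.588*x^5 + 9.6322*x^4 - 8.6822*x^3 + 13.4245*x^2 - 9.705*x + 2.5288
(5) = -5*s^2 + 19*s + 40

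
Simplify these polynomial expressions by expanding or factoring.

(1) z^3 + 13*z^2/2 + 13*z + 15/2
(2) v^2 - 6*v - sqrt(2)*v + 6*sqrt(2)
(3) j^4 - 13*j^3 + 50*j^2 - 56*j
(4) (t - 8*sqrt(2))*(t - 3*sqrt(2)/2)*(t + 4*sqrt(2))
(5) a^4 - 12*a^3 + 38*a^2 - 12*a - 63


(1) = (z + 1)*(z + 5/2)*(z + 3)
(2) = (v - 6)*(v - sqrt(2))
(3) = j*(j - 7)*(j - 4)*(j - 2)
(4) = t^3 - 11*sqrt(2)*t^2/2 - 52*t + 96*sqrt(2)
(5) = (a - 7)*(a - 3)^2*(a + 1)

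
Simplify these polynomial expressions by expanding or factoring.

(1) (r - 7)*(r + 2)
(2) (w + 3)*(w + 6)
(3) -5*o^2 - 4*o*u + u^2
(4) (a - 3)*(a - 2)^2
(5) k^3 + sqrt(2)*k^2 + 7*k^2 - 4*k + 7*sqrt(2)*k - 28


(1) = r^2 - 5*r - 14
(2) = w^2 + 9*w + 18
(3) = (-5*o + u)*(o + u)
(4) = a^3 - 7*a^2 + 16*a - 12
(5) = (k + 7)*(k - sqrt(2))*(k + 2*sqrt(2))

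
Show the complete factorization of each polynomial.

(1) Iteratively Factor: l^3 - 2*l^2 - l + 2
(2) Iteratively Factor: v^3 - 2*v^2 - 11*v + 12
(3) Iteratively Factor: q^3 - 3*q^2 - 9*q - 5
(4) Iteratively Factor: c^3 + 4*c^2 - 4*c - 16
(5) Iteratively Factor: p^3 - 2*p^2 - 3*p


(1) = (l - 1)*(l^2 - l - 2) = (l - 1)*(l + 1)*(l - 2)
(2) = (v - 4)*(v^2 + 2*v - 3) = (v - 4)*(v + 3)*(v - 1)
(3) = (q - 5)*(q^2 + 2*q + 1) = (q - 5)*(q + 1)*(q + 1)
(4) = (c + 4)*(c^2 - 4) = (c + 2)*(c + 4)*(c - 2)
(5) = (p)*(p^2 - 2*p - 3) = p*(p + 1)*(p - 3)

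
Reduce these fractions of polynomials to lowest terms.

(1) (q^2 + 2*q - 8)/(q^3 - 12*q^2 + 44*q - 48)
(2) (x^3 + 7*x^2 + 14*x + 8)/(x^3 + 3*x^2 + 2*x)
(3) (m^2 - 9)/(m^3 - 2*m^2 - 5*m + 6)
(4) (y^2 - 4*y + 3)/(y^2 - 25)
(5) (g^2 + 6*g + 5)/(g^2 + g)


(1) = (q + 4)/(q^2 - 10*q + 24)
(2) = (x + 4)/x
(3) = (m + 3)/(m^2 + m - 2)
(4) = (y^2 - 4*y + 3)/(y^2 - 25)
(5) = (g + 5)/g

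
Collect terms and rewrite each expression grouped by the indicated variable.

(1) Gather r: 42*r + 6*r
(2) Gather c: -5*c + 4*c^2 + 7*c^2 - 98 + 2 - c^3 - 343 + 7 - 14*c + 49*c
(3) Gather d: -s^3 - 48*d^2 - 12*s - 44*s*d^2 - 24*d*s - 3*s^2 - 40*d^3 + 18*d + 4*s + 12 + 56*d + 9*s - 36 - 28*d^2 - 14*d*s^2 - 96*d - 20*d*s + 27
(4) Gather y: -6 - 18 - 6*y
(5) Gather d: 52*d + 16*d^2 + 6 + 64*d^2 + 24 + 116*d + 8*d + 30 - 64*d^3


(1) = 48*r
(2) = -c^3 + 11*c^2 + 30*c - 432
(3) = -40*d^3 + d^2*(-44*s - 76) + d*(-14*s^2 - 44*s - 22) - s^3 - 3*s^2 + s + 3
(4) = -6*y - 24
(5) = -64*d^3 + 80*d^2 + 176*d + 60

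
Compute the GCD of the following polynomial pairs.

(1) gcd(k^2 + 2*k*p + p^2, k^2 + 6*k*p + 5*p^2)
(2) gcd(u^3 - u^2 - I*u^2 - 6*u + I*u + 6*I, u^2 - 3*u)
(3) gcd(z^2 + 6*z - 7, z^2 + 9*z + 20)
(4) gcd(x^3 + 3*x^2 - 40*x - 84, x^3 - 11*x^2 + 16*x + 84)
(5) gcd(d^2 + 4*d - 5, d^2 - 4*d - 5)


(1) = gcd((k + p)^2, (k + p)*(k + 5*p)) = k + p
(2) = u - 3
(3) = 1
(4) = gcd((x - 6)*(x + 2)*(x + 7), (x - 7)*(x - 6)*(x + 2)) = x^2 - 4*x - 12
(5) = gcd((d - 1)*(d + 5), (d - 5)*(d + 1)) = 1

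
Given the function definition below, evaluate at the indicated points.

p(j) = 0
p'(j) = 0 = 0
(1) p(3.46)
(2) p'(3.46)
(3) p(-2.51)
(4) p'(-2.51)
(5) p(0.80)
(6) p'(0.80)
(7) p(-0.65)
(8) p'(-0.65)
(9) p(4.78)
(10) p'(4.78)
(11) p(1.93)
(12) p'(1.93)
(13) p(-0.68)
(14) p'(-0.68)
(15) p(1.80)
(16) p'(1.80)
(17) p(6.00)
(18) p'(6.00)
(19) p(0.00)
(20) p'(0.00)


(1) = 0.00
(2) = 0.00
(3) = 0.00
(4) = 0.00
(5) = 0.00
(6) = 0.00
(7) = 0.00
(8) = 0.00
(9) = 0.00
(10) = 0.00
(11) = 0.00
(12) = 0.00
(13) = 0.00
(14) = 0.00
(15) = 0.00
(16) = 0.00
(17) = 0.00
(18) = 0.00
(19) = 0.00
(20) = 0.00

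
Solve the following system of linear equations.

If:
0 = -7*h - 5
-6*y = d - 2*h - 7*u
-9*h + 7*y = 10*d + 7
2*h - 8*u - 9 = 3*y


Then:
d = -4413/5222
h = -5/7
u = -4603/5222
y = -2939/2611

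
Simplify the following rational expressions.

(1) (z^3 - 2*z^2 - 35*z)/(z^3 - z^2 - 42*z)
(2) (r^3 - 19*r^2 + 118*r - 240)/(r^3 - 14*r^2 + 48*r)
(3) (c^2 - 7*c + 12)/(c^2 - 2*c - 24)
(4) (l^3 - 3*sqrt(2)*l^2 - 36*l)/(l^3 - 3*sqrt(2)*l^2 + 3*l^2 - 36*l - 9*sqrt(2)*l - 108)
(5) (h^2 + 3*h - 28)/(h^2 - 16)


(1) = (z + 5)/(z + 6)
(2) = (r - 5)/r
(3) = (c^2 - 7*c + 12)/(c^2 - 2*c - 24)
(4) = l/(l + 3)
(5) = (h + 7)/(h + 4)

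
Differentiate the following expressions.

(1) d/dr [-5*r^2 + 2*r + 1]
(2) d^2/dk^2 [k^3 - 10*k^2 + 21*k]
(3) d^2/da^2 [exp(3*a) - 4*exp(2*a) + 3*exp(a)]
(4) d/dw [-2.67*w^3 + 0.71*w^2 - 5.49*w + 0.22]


(1) = 2 - 10*r
(2) = 6*k - 20
(3) = (9*exp(2*a) - 16*exp(a) + 3)*exp(a)
(4) = -8.01*w^2 + 1.42*w - 5.49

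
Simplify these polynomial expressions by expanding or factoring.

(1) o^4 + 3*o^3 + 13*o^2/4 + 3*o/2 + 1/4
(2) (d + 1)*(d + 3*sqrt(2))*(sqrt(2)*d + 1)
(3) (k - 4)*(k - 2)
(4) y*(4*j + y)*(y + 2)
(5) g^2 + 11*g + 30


(1) = (o + 1/2)^2*(o + 1)^2
(2) = sqrt(2)*d^3 + sqrt(2)*d^2 + 7*d^2 + 3*sqrt(2)*d + 7*d + 3*sqrt(2)
(3) = k^2 - 6*k + 8
(4) = 4*j*y^2 + 8*j*y + y^3 + 2*y^2
(5) = (g + 5)*(g + 6)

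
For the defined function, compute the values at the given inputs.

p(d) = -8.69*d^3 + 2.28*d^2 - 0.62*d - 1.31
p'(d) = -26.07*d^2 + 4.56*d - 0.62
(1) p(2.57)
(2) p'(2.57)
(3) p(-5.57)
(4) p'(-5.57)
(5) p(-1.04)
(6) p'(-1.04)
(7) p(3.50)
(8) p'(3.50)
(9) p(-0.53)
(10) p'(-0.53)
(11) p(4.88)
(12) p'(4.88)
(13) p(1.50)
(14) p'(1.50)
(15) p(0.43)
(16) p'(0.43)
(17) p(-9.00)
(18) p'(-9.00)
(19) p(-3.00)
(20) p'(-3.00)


(1) = -135.35
(2) = -161.09
(3) = 1574.59
(4) = -834.84
(5) = 11.58
(6) = -33.56
(7) = -348.13
(8) = -304.02
(9) = 0.95
(10) = -10.36
(11) = -959.94
(12) = -599.21
(13) = -26.44
(14) = -52.44
(15) = -1.85
(16) = -3.48
(17) = 6523.96
(18) = -2153.33
(19) = 255.70
(20) = -248.93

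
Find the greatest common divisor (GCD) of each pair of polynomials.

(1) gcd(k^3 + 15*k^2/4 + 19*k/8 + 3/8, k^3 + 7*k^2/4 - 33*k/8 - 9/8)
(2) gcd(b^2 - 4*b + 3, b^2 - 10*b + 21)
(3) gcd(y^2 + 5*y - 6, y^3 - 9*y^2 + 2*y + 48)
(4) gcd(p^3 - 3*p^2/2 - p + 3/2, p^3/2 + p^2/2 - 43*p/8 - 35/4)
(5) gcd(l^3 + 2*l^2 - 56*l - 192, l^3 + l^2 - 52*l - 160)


(1) = k^2 + 13*k/4 + 3/4
(2) = b - 3
(3) = gcd((y - 1)*(y + 6), (y - 8)*(y - 3)*(y + 2)) = 1
(4) = 1
(5) = l^2 - 4*l - 32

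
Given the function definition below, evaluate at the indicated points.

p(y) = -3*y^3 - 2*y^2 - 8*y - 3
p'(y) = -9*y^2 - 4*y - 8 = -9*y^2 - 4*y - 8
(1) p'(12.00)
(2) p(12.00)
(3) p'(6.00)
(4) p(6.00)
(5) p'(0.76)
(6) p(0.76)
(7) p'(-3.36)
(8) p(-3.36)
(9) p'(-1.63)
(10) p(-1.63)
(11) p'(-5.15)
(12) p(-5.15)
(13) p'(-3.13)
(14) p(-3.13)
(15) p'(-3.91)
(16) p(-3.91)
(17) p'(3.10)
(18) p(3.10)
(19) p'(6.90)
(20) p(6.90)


(1) = -1352.00
(2) = -5571.00
(3) = -356.00
(4) = -771.00
(5) = -16.24
(6) = -11.55
(7) = -96.17
(8) = 115.10
(9) = -25.39
(10) = 17.72
(11) = -226.10
(12) = 394.93
(13) = -83.65
(14) = 94.44
(15) = -129.95
(16) = 177.03
(17) = -106.89
(18) = -136.39
(19) = -464.09
(20) = -1138.95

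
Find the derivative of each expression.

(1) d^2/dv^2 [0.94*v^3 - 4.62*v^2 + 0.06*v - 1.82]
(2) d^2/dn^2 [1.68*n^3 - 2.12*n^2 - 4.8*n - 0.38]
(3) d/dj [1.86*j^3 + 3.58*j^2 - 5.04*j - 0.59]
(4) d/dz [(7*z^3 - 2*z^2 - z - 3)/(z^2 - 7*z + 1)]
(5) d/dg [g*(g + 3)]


(1) = 5.64*v - 9.24
(2) = 10.08*n - 4.24
(3) = 5.58*j^2 + 7.16*j - 5.04
(4) = (7*z^4 - 98*z^3 + 36*z^2 + 2*z - 22)/(z^4 - 14*z^3 + 51*z^2 - 14*z + 1)
(5) = 2*g + 3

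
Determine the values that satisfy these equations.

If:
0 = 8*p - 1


Then:
p = 1/8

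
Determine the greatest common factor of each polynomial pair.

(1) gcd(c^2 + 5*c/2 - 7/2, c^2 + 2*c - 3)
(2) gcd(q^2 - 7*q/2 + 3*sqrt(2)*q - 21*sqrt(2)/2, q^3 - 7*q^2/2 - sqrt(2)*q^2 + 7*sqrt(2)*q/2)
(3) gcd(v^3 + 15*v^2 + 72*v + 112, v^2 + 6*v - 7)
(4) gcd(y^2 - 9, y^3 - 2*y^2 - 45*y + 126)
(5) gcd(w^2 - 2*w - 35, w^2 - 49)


(1) = gcd((c - 1)*(c + 7/2), (c - 1)*(c + 3)) = c - 1
(2) = gcd((q - 7/2)*(q + 3*sqrt(2)), q*(q - 7/2)*(q - sqrt(2))) = q - 7/2
(3) = gcd((v + 4)^2*(v + 7), (v - 1)*(v + 7)) = v + 7
(4) = y - 3
(5) = w - 7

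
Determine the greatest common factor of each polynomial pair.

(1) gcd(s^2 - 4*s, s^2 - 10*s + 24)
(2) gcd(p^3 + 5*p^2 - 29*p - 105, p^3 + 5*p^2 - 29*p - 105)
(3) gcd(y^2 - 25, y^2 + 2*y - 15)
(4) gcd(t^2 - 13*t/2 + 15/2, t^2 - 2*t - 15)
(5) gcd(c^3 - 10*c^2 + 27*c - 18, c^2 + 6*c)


(1) = gcd(s*(s - 4), (s - 6)*(s - 4)) = s - 4
(2) = p^3 + 5*p^2 - 29*p - 105
(3) = y + 5
(4) = gcd((t - 5)*(t - 3/2), (t - 5)*(t + 3)) = t - 5
(5) = 1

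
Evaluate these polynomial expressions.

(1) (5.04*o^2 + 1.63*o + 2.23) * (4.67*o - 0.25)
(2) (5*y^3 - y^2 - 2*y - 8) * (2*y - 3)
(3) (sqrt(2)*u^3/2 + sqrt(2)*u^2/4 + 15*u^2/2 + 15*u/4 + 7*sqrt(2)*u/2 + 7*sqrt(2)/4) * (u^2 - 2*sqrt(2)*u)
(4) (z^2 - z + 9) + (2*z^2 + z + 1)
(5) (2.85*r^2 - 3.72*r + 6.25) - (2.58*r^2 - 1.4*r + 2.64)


(1) = 23.5368*o^3 + 6.3521*o^2 + 10.0066*o - 0.5575
(2) = 10*y^4 - 17*y^3 - y^2 - 10*y + 24
(3) = sqrt(2)*u^5/2 + sqrt(2)*u^4/4 + 11*u^4/2 - 23*sqrt(2)*u^3/2 + 11*u^3/4 - 14*u^2 - 23*sqrt(2)*u^2/4 - 7*u
(4) = 3*z^2 + 10
(5) = 0.27*r^2 - 2.32*r + 3.61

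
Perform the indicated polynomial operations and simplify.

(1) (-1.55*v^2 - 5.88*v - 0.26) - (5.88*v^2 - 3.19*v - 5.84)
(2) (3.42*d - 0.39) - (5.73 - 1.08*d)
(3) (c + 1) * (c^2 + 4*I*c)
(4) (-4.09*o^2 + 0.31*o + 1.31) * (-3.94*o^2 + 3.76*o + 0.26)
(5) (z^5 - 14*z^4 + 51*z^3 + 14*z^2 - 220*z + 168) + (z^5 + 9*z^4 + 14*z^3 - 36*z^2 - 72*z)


(1) = -7.43*v^2 - 2.69*v + 5.58
(2) = 4.5*d - 6.12
(3) = c^3 + c^2 + 4*I*c^2 + 4*I*c
(4) = 16.1146*o^4 - 16.5998*o^3 - 5.0592*o^2 + 5.0062*o + 0.3406
(5) = 2*z^5 - 5*z^4 + 65*z^3 - 22*z^2 - 292*z + 168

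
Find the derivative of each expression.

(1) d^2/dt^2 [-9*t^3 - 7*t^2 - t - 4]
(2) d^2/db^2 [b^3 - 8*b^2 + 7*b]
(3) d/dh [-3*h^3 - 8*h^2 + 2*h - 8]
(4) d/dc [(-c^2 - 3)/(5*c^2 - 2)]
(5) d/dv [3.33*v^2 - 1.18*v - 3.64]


(1) = -54*t - 14
(2) = 6*b - 16
(3) = -9*h^2 - 16*h + 2
(4) = 34*c/(5*c^2 - 2)^2
(5) = 6.66*v - 1.18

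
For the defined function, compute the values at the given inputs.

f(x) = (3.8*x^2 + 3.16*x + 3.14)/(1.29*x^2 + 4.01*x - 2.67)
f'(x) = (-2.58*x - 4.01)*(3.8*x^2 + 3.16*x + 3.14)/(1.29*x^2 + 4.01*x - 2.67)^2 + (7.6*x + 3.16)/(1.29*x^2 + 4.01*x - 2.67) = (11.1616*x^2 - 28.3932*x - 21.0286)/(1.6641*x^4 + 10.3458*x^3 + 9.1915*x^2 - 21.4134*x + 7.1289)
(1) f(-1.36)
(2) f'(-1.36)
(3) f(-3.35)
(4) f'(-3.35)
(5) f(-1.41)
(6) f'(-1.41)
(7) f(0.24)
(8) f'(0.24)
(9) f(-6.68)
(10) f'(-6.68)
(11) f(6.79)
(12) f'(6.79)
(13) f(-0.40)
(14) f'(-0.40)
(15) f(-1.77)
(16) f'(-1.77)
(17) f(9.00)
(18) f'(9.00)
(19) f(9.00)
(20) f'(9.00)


(1) = -1.02
(2) = 1.16
(3) = -21.64
(4) = 75.36
(5) = -1.08
(6) = 1.24
(7) = -2.52
(8) = -10.20
(9) = 5.39
(10) = 0.84
(11) = 2.38
(12) = 0.04
(13) = -0.61
(14) = -0.48
(15) = -1.65
(16) = 1.96
(17) = 2.46
(18) = 0.03
(19) = 2.46
(20) = 0.03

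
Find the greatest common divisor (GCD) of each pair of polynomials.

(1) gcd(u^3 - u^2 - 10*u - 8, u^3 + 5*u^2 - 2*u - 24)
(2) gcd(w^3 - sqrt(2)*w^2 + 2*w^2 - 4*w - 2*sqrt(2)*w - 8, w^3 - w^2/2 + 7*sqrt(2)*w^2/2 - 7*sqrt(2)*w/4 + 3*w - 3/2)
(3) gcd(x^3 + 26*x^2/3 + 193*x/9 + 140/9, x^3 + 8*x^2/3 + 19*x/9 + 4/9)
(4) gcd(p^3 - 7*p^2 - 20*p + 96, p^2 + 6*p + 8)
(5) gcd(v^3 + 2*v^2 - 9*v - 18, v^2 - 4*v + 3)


(1) = gcd((u - 4)*(u + 1)*(u + 2), (u - 2)*(u + 3)*(u + 4)) = 1
(2) = 1
(3) = x + 4/3
(4) = gcd((p - 8)*(p - 3)*(p + 4), (p + 2)*(p + 4)) = p + 4
(5) = gcd((v - 3)*(v + 2)*(v + 3), (v - 3)*(v - 1)) = v - 3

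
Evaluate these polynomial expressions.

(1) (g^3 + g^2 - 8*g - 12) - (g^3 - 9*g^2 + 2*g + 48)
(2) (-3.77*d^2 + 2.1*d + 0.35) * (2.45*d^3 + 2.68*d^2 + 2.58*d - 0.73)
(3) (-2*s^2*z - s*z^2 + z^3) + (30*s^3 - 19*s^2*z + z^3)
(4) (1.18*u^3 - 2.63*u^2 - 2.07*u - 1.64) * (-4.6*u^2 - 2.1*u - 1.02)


(1) = 10*g^2 - 10*g - 60
(2) = -9.2365*d^5 - 4.9586*d^4 - 3.2411*d^3 + 9.1081*d^2 - 0.63*d - 0.2555
(3) = 30*s^3 - 21*s^2*z - s*z^2 + 2*z^3
(4) = -5.428*u^5 + 9.62*u^4 + 13.8414*u^3 + 14.5736*u^2 + 5.5554*u + 1.6728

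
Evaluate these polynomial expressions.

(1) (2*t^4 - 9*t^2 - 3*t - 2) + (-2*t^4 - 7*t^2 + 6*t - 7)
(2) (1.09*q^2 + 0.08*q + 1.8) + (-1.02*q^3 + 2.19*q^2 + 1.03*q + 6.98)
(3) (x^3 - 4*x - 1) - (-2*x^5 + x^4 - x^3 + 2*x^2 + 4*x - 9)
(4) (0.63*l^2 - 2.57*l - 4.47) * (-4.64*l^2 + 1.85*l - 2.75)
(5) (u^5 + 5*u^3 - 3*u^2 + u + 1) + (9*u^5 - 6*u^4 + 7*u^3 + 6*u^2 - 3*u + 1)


(1) = -16*t^2 + 3*t - 9
(2) = -1.02*q^3 + 3.28*q^2 + 1.11*q + 8.78
(3) = 2*x^5 - x^4 + 2*x^3 - 2*x^2 - 8*x + 8
(4) = -2.9232*l^4 + 13.0903*l^3 + 14.2538*l^2 - 1.202*l + 12.2925
(5) = 10*u^5 - 6*u^4 + 12*u^3 + 3*u^2 - 2*u + 2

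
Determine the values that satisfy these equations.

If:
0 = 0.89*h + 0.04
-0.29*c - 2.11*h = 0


Then:
c = 0.33
h = -0.04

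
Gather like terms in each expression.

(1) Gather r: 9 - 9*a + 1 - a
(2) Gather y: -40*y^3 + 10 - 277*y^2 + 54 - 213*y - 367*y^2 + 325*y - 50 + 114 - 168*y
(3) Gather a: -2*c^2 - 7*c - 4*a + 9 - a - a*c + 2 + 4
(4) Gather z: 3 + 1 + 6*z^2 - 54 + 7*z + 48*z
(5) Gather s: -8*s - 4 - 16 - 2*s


(1) = 10 - 10*a
(2) = -40*y^3 - 644*y^2 - 56*y + 128
(3) = a*(-c - 5) - 2*c^2 - 7*c + 15
(4) = 6*z^2 + 55*z - 50
(5) = -10*s - 20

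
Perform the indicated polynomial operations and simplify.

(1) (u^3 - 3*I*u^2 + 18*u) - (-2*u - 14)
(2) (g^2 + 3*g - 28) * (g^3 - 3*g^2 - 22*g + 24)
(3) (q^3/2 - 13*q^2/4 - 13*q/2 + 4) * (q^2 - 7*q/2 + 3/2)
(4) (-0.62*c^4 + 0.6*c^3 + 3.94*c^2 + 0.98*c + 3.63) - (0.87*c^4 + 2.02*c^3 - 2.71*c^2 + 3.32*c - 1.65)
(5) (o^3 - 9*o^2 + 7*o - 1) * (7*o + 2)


(1) = u^3 - 3*I*u^2 + 20*u + 14
(2) = g^5 - 59*g^3 + 42*g^2 + 688*g - 672
(3) = q^5/2 - 5*q^4 + 45*q^3/8 + 175*q^2/8 - 95*q/4 + 6
(4) = -1.49*c^4 - 1.42*c^3 + 6.65*c^2 - 2.34*c + 5.28
(5) = 7*o^4 - 61*o^3 + 31*o^2 + 7*o - 2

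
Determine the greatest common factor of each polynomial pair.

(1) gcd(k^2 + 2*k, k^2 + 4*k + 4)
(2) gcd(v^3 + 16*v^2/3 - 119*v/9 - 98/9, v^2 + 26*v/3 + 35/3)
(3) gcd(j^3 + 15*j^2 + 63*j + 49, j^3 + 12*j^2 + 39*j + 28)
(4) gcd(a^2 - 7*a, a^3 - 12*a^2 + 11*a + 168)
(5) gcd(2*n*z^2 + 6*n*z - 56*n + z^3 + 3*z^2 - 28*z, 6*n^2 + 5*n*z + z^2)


(1) = gcd(k*(k + 2), (k + 2)^2) = k + 2
(2) = v + 7
(3) = gcd((j + 1)*(j + 7)^2, (j + 1)*(j + 4)*(j + 7)) = j^2 + 8*j + 7
(4) = gcd(a*(a - 7), (a - 8)*(a - 7)*(a + 3)) = a - 7
(5) = gcd((2*n + z)*(z - 4)*(z + 7), (2*n + z)*(3*n + z)) = 2*n + z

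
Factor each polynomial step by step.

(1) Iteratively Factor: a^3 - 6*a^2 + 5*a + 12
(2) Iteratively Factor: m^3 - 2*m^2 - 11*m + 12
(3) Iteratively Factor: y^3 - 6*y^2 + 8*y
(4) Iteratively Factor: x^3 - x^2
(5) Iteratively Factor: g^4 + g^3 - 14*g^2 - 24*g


(1) = (a - 3)*(a^2 - 3*a - 4) = (a - 3)*(a + 1)*(a - 4)
(2) = (m + 3)*(m^2 - 5*m + 4) = (m - 1)*(m + 3)*(m - 4)
(3) = (y)*(y^2 - 6*y + 8) = y*(y - 2)*(y - 4)
(4) = (x - 1)*(x^2) = x*(x - 1)*(x)
(5) = (g + 2)*(g^3 - g^2 - 12*g) = (g - 4)*(g + 2)*(g^2 + 3*g) = (g - 4)*(g + 2)*(g + 3)*(g)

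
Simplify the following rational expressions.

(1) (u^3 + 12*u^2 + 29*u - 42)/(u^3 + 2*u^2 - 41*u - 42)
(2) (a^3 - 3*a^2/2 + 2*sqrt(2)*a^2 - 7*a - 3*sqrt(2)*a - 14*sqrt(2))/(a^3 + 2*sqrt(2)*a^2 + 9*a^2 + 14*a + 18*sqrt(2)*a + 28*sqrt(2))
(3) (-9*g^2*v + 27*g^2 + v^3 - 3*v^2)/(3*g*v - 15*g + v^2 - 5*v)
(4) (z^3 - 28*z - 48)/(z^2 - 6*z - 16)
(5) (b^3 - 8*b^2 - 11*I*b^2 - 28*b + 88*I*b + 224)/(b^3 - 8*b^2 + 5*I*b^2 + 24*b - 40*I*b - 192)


(1) = (u^2 + 5*u - 6)/(u^2 - 5*u - 6)
(2) = (2*a - 7)/(2*a + 14)
(3) = (-3*g*v + 9*g + v^2 - 3*v)/(v - 5)
(4) = (z^2 - 2*z - 24)/(z - 8)
(5) = (b^2 - 11*I*b - 28)/(b^2 + 5*I*b + 24)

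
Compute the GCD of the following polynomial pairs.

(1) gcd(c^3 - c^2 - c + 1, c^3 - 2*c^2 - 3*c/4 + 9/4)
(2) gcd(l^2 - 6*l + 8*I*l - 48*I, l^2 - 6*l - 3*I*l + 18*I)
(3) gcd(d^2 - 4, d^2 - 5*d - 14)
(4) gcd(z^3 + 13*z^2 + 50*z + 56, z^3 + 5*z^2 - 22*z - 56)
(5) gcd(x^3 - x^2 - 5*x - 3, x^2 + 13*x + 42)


(1) = c + 1
(2) = l - 6
(3) = gcd((d - 2)*(d + 2), (d - 7)*(d + 2)) = d + 2
(4) = z^2 + 9*z + 14
(5) = gcd((x - 3)*(x + 1)^2, (x + 6)*(x + 7)) = 1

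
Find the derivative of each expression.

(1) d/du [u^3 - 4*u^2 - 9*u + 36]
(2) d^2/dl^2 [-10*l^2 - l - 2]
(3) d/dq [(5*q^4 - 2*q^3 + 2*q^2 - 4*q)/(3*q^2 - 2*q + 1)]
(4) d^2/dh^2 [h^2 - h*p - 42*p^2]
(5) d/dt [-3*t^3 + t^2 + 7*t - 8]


(1) = 3*u^2 - 8*u - 9
(2) = -20
(3) = 2*(15*q^5 - 18*q^4 + 14*q^3 + q^2 + 2*q - 2)/(9*q^4 - 12*q^3 + 10*q^2 - 4*q + 1)
(4) = 2
(5) = -9*t^2 + 2*t + 7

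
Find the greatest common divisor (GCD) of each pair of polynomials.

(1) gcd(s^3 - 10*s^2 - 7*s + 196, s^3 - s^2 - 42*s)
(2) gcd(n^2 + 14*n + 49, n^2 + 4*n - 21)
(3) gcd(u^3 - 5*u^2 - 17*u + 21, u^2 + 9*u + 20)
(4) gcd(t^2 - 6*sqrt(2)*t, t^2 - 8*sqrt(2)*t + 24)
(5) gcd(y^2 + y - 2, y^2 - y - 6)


(1) = s - 7
(2) = n + 7
(3) = gcd((u - 7)*(u - 1)*(u + 3), (u + 4)*(u + 5)) = 1
(4) = gcd(t*(t - 6*sqrt(2)), (t - 6*sqrt(2))*(t - 2*sqrt(2))) = t - 6*sqrt(2)
(5) = gcd((y - 1)*(y + 2), (y - 3)*(y + 2)) = y + 2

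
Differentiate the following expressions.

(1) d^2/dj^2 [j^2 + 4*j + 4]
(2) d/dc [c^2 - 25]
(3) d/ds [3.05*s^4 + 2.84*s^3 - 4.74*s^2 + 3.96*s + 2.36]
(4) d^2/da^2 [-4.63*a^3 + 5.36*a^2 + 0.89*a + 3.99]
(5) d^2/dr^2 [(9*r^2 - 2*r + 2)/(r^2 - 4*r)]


(1) = 2
(2) = 2*c
(3) = 12.2*s^3 + 8.52*s^2 - 9.48*s + 3.96
(4) = 10.72 - 27.78*a
(5) = 4*(17*r^3 + 3*r^2 - 12*r + 16)/(r^3*(r^3 - 12*r^2 + 48*r - 64))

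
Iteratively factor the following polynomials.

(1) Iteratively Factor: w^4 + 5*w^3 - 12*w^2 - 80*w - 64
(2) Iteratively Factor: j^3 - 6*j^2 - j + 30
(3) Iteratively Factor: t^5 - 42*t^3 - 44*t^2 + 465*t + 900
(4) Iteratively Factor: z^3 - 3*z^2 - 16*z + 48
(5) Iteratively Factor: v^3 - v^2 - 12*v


(1) = (w + 4)*(w^3 + w^2 - 16*w - 16) = (w + 1)*(w + 4)*(w^2 - 16) = (w - 4)*(w + 1)*(w + 4)*(w + 4)
(2) = (j + 2)*(j^2 - 8*j + 15) = (j - 5)*(j + 2)*(j - 3)
(3) = (t - 5)*(t^4 + 5*t^3 - 17*t^2 - 129*t - 180) = (t - 5)*(t + 3)*(t^3 + 2*t^2 - 23*t - 60) = (t - 5)*(t + 3)^2*(t^2 - t - 20) = (t - 5)^2*(t + 3)^2*(t + 4)
(4) = (z - 3)*(z^2 - 16) = (z - 4)*(z - 3)*(z + 4)
(5) = (v)*(v^2 - v - 12) = v*(v + 3)*(v - 4)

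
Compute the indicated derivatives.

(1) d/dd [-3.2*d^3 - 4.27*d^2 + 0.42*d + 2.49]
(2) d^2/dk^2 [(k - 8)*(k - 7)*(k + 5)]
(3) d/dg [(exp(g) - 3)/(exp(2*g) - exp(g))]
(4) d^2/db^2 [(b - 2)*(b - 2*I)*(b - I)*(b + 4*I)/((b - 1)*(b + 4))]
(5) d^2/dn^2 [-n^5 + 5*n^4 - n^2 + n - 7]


(1) = -9.6*d^2 - 8.54*d + 0.42
(2) = 6*k - 20
(3) = (-exp(2*g) + 6*exp(g) - 3)*exp(-g)/(exp(2*g) - 2*exp(g) + 1)
(4) = (2*b^6 + 18*b^5 + 30*b^4 + b^3*(-344 + 22*I) + b^2*(576 - 24*I) + b*(-672 + 192*I) - 160 + 160*I)/(b^6 + 9*b^5 + 15*b^4 - 45*b^3 - 60*b^2 + 144*b - 64)
(5) = -20*n^3 + 60*n^2 - 2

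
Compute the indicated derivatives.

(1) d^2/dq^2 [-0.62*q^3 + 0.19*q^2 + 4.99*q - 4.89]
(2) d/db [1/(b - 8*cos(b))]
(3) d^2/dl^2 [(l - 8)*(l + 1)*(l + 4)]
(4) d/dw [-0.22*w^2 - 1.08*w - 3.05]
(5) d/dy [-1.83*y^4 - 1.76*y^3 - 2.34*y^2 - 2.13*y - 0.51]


(1) = 0.38 - 3.72*q
(2) = -(8*sin(b) + 1)/(b - 8*cos(b))^2
(3) = 6*l - 6
(4) = -0.44*w - 1.08
(5) = -7.32*y^3 - 5.28*y^2 - 4.68*y - 2.13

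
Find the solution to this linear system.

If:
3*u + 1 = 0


Then:
u = -1/3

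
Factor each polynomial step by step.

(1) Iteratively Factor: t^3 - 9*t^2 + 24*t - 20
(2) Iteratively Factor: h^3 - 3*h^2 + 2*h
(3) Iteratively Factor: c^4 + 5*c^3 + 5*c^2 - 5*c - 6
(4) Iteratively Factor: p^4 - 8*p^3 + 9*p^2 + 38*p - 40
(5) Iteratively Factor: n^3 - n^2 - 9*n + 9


(1) = (t - 5)*(t^2 - 4*t + 4) = (t - 5)*(t - 2)*(t - 2)
(2) = (h)*(h^2 - 3*h + 2) = h*(h - 2)*(h - 1)
(3) = (c + 3)*(c^3 + 2*c^2 - c - 2) = (c + 1)*(c + 3)*(c^2 + c - 2) = (c + 1)*(c + 2)*(c + 3)*(c - 1)
(4) = (p + 2)*(p^3 - 10*p^2 + 29*p - 20) = (p - 1)*(p + 2)*(p^2 - 9*p + 20) = (p - 4)*(p - 1)*(p + 2)*(p - 5)
(5) = (n - 3)*(n^2 + 2*n - 3) = (n - 3)*(n - 1)*(n + 3)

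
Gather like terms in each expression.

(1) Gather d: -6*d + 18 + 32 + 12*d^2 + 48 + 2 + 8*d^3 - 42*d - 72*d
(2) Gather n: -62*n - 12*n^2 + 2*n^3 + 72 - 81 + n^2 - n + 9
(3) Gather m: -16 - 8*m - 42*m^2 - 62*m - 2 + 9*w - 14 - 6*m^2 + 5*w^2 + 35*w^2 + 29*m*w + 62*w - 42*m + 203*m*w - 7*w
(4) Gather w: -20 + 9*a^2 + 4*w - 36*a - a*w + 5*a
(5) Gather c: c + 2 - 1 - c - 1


(1) = 8*d^3 + 12*d^2 - 120*d + 100
(2) = 2*n^3 - 11*n^2 - 63*n
(3) = -48*m^2 + m*(232*w - 112) + 40*w^2 + 64*w - 32
(4) = 9*a^2 - 31*a + w*(4 - a) - 20
(5) = 0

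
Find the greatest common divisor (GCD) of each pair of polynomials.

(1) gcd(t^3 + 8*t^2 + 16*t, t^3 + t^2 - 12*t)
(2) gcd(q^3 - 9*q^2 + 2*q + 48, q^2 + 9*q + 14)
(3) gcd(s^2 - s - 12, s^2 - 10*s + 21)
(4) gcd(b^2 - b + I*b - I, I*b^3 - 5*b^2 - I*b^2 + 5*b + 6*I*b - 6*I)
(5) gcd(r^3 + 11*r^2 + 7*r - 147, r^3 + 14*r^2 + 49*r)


(1) = t^2 + 4*t
(2) = gcd((q - 8)*(q - 3)*(q + 2), (q + 2)*(q + 7)) = q + 2
(3) = 1
(4) = gcd((b - 1)*(b + I), (b - I)*(b + 6*I)*(I*b - I)) = b - 1
(5) = gcd((r - 3)*(r + 7)^2, r*(r + 7)^2) = r^2 + 14*r + 49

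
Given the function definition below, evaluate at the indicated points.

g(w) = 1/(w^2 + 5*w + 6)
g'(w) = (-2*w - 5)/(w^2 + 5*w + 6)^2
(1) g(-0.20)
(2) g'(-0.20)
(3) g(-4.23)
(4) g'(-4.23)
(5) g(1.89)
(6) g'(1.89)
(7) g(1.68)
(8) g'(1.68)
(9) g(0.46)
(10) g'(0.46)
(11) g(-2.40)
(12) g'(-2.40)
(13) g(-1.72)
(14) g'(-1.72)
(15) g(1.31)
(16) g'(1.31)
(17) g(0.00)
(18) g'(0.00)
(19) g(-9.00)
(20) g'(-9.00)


(1) = 0.20
(2) = -0.18
(3) = 0.36
(4) = 0.46
(5) = 0.05
(6) = -0.02
(7) = 0.06
(8) = -0.03
(9) = 0.12
(10) = -0.08
(11) = -4.17
(12) = -3.47
(13) = 2.79
(14) = -12.14
(15) = 0.07
(16) = -0.04
(17) = 0.17
(18) = -0.14
(19) = 0.02
(20) = 0.01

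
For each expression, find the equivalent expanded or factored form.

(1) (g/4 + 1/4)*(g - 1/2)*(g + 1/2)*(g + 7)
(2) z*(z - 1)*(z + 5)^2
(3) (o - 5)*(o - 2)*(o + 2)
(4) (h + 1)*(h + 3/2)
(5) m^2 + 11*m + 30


(1) = g^4/4 + 2*g^3 + 27*g^2/16 - g/2 - 7/16
(2) = z^4 + 9*z^3 + 15*z^2 - 25*z
(3) = o^3 - 5*o^2 - 4*o + 20
(4) = h^2 + 5*h/2 + 3/2
(5) = (m + 5)*(m + 6)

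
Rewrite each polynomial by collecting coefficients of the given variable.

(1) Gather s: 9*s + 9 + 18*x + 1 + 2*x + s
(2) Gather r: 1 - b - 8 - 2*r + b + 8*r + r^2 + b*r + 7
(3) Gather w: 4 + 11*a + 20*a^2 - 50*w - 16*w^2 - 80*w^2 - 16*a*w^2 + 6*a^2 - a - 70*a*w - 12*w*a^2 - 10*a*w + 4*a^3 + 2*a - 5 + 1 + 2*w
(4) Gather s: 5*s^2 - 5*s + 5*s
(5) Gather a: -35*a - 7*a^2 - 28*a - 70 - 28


(1) = 10*s + 20*x + 10
(2) = r^2 + r*(b + 6)
(3) = 4*a^3 + 26*a^2 + 12*a + w^2*(-16*a - 96) + w*(-12*a^2 - 80*a - 48)
(4) = 5*s^2
(5) = -7*a^2 - 63*a - 98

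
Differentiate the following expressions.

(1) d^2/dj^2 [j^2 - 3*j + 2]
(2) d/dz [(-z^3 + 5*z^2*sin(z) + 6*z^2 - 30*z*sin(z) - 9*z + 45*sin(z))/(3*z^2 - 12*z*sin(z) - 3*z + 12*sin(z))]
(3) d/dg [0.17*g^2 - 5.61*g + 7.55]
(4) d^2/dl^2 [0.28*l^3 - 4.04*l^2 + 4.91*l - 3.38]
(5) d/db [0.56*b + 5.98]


(1) = 2
(2) = (-(z - 3)^2*(z - 5*sin(z))*(4*z*cos(z) - 2*z - 4*sqrt(2)*cos(z + pi/4) + 1) + (z^2 - 4*z*sin(z) - z + 4*sin(z))*(5*z^2*cos(z) - 3*z^2 + 10*z*sin(z) - 30*z*cos(z) + 12*z - 30*sin(z) + 45*cos(z) - 9))/(3*(z - 1)^2*(z - 4*sin(z))^2)
(3) = 0.34*g - 5.61
(4) = 1.68*l - 8.08
(5) = 0.560000000000000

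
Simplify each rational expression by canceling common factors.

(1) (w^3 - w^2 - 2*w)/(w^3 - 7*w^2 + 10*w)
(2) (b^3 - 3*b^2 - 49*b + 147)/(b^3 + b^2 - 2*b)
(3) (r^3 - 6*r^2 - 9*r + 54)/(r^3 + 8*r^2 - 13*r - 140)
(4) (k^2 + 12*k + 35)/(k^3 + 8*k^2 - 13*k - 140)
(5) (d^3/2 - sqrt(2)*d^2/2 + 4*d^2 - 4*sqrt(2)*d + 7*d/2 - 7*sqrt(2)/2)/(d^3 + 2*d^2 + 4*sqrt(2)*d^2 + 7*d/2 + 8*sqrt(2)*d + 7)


(1) = (w + 1)/(w - 5)
(2) = (b^3 - 3*b^2 - 49*b + 147)/(b^3 + b^2 - 2*b)
(3) = (r^3 - 6*r^2 - 9*r + 54)/(r^3 + 8*r^2 - 13*r - 140)
(4) = 1/(k - 4)
(5) = (2*d^3 + d^2*(16 - 2*sqrt(2)) + d*(14 - 16*sqrt(2)) - 14*sqrt(2))/(4*d^3 + d^2*(8 + 16*sqrt(2)) + d*(14 + 32*sqrt(2)) + 28)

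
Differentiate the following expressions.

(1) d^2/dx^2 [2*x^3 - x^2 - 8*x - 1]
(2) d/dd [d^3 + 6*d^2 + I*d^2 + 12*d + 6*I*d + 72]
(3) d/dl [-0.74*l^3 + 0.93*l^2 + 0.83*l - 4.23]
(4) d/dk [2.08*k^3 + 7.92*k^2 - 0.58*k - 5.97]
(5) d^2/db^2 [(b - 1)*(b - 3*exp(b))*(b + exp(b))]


(1) = 12*x - 2
(2) = 3*d^2 + 2*d*(6 + I) + 12 + 6*I
(3) = -2.22*l^2 + 1.86*l + 0.83
(4) = 6.24*k^2 + 15.84*k - 0.58
(5) = -2*b^2*exp(b) - 12*b*exp(2*b) - 6*b*exp(b) + 6*b - 2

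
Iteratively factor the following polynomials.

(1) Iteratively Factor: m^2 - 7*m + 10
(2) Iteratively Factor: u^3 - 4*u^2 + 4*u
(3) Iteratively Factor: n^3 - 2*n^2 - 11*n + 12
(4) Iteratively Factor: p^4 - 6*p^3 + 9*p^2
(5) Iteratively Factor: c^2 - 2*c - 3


(1) = (m - 2)*(m - 5)
(2) = (u - 2)*(u^2 - 2*u) = u*(u - 2)*(u - 2)
(3) = (n - 4)*(n^2 + 2*n - 3) = (n - 4)*(n - 1)*(n + 3)
(4) = (p - 3)*(p^3 - 3*p^2) = (p - 3)^2*(p^2) = p*(p - 3)^2*(p)
(5) = (c + 1)*(c - 3)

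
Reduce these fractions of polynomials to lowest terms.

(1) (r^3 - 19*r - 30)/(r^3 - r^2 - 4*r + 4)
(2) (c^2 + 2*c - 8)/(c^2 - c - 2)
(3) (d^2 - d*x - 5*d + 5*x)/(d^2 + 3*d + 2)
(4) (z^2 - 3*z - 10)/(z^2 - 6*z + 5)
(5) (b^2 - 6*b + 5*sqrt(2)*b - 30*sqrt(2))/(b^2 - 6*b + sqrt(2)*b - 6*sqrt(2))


(1) = (r^2 - 2*r - 15)/(r^2 - 3*r + 2)
(2) = (c + 4)/(c + 1)
(3) = (d^2 - d*x - 5*d + 5*x)/(d^2 + 3*d + 2)
(4) = (z + 2)/(z - 1)
(5) = (b + 5*sqrt(2))/(b + sqrt(2))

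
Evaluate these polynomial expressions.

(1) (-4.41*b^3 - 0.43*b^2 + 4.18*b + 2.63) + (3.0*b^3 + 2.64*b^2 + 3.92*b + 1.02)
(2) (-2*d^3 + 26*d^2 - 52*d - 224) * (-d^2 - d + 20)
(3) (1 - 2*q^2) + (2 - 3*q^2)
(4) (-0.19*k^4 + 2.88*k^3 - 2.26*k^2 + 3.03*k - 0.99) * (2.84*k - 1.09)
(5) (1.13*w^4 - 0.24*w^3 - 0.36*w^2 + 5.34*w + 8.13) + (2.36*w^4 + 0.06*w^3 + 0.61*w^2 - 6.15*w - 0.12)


(1) = -1.41*b^3 + 2.21*b^2 + 8.1*b + 3.65
(2) = 2*d^5 - 24*d^4 - 14*d^3 + 796*d^2 - 816*d - 4480
(3) = 3 - 5*q^2
(4) = -0.5396*k^5 + 8.3863*k^4 - 9.5576*k^3 + 11.0686*k^2 - 6.1143*k + 1.0791
(5) = 3.49*w^4 - 0.18*w^3 + 0.25*w^2 - 0.81*w + 8.01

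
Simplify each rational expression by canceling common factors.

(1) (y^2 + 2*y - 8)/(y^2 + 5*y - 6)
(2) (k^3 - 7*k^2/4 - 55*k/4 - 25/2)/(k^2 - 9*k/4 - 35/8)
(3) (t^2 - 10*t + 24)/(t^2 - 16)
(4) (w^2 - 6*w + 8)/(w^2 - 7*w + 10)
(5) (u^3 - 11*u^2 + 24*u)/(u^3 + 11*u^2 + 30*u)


(1) = (y^2 + 2*y - 8)/(y^2 + 5*y - 6)
(2) = (2*k^2 - 6*k - 20)/(2*k - 7)
(3) = (t - 6)/(t + 4)
(4) = (w - 4)/(w - 5)
(5) = (u^2 - 11*u + 24)/(u^2 + 11*u + 30)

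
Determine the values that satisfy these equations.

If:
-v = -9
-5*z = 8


Then:
v = 9
z = -8/5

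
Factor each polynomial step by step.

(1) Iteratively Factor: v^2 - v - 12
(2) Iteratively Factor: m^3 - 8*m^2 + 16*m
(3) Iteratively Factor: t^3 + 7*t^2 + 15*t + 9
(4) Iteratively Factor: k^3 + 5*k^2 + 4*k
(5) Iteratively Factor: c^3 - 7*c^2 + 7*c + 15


(1) = (v - 4)*(v + 3)
(2) = (m)*(m^2 - 8*m + 16) = m*(m - 4)*(m - 4)
(3) = (t + 3)*(t^2 + 4*t + 3) = (t + 3)^2*(t + 1)
(4) = (k + 1)*(k^2 + 4*k) = k*(k + 1)*(k + 4)
(5) = (c - 5)*(c^2 - 2*c - 3) = (c - 5)*(c + 1)*(c - 3)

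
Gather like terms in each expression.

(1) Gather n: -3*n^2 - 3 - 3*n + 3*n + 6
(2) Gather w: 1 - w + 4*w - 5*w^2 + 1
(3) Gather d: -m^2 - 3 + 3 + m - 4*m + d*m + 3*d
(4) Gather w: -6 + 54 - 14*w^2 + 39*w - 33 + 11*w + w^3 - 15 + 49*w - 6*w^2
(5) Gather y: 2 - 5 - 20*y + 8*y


(1) = 3 - 3*n^2
(2) = -5*w^2 + 3*w + 2
(3) = d*(m + 3) - m^2 - 3*m
(4) = w^3 - 20*w^2 + 99*w
(5) = -12*y - 3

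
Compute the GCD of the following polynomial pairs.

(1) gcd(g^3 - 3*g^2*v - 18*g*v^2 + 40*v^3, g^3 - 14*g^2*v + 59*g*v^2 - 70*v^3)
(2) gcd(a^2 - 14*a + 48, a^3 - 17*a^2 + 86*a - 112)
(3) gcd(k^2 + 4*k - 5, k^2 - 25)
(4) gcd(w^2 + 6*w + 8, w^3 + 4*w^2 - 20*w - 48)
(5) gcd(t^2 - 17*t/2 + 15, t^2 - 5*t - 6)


(1) = gcd((g - 5*v)*(g - 2*v)*(g + 4*v), (g - 7*v)*(g - 5*v)*(g - 2*v)) = g^2 - 7*g*v + 10*v^2
(2) = a - 8
(3) = k + 5
(4) = gcd((w + 2)*(w + 4), (w - 4)*(w + 2)*(w + 6)) = w + 2
(5) = t - 6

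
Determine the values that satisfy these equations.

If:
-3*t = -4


Then:
t = 4/3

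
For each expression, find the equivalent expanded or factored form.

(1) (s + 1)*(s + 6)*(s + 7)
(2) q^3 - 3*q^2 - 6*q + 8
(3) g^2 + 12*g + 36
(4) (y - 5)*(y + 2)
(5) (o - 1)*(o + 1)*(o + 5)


(1) = s^3 + 14*s^2 + 55*s + 42
(2) = (q - 4)*(q - 1)*(q + 2)
(3) = (g + 6)^2
(4) = y^2 - 3*y - 10
(5) = o^3 + 5*o^2 - o - 5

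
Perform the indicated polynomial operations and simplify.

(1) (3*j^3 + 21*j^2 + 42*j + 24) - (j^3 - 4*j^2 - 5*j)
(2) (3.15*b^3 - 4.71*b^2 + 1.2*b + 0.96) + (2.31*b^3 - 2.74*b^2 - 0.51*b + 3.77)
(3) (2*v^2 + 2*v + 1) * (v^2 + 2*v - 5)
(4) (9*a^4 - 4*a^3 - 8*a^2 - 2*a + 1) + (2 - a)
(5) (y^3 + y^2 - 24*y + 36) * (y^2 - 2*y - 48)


(1) = 2*j^3 + 25*j^2 + 47*j + 24
(2) = 5.46*b^3 - 7.45*b^2 + 0.69*b + 4.73
(3) = 2*v^4 + 6*v^3 - 5*v^2 - 8*v - 5
(4) = 9*a^4 - 4*a^3 - 8*a^2 - 3*a + 3
(5) = y^5 - y^4 - 74*y^3 + 36*y^2 + 1080*y - 1728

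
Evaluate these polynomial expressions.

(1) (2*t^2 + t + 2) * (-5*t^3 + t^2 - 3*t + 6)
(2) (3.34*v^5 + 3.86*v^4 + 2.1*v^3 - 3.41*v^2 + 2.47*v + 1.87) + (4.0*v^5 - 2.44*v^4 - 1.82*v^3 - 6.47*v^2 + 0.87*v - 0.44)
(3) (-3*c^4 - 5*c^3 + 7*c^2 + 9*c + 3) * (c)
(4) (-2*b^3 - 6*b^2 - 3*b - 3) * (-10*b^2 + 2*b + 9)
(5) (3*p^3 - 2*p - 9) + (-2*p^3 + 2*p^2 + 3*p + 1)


(1) = -10*t^5 - 3*t^4 - 15*t^3 + 11*t^2 + 12
(2) = 7.34*v^5 + 1.42*v^4 + 0.28*v^3 - 9.88*v^2 + 3.34*v + 1.43
(3) = -3*c^5 - 5*c^4 + 7*c^3 + 9*c^2 + 3*c
(4) = 20*b^5 + 56*b^4 - 30*b^2 - 33*b - 27
(5) = p^3 + 2*p^2 + p - 8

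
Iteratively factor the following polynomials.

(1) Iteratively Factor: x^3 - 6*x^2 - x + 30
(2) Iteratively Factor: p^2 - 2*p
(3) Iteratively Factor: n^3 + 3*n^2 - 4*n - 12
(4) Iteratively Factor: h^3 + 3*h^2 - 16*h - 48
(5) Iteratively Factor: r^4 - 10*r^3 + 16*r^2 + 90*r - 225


(1) = (x - 5)*(x^2 - x - 6) = (x - 5)*(x + 2)*(x - 3)
(2) = (p - 2)*(p)
(3) = (n + 3)*(n^2 - 4) = (n - 2)*(n + 3)*(n + 2)
(4) = (h - 4)*(h^2 + 7*h + 12) = (h - 4)*(h + 3)*(h + 4)
(5) = (r + 3)*(r^3 - 13*r^2 + 55*r - 75) = (r - 5)*(r + 3)*(r^2 - 8*r + 15) = (r - 5)^2*(r + 3)*(r - 3)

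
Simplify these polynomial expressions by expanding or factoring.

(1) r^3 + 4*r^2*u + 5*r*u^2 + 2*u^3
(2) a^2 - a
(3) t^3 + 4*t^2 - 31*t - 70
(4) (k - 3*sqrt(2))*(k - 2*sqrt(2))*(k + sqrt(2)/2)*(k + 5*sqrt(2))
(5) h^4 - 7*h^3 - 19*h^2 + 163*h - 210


(1) = (r + u)^2*(r + 2*u)
(2) = a*(a - 1)
(3) = (t - 5)*(t + 2)*(t + 7)
(4) = k^4 + sqrt(2)*k^3/2 - 38*k^2 + 41*sqrt(2)*k + 60
(5) = (h - 7)*(h - 3)*(h - 2)*(h + 5)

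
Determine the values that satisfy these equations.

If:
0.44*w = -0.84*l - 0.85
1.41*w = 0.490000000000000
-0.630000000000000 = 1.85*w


Then:
No Solution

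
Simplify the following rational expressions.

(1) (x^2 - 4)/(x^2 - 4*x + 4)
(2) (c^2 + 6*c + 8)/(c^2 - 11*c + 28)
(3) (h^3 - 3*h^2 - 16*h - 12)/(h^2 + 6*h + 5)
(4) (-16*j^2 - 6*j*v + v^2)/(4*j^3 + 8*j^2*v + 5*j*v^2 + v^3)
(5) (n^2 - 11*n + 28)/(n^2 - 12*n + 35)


(1) = (x + 2)/(x - 2)
(2) = (c^2 + 6*c + 8)/(c^2 - 11*c + 28)
(3) = (h^2 - 4*h - 12)/(h + 5)
(4) = (-8*j + v)/(2*j^2 + 3*j*v + v^2)
(5) = (n - 4)/(n - 5)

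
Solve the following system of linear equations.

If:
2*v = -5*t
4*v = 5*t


Then:
t = 0
v = 0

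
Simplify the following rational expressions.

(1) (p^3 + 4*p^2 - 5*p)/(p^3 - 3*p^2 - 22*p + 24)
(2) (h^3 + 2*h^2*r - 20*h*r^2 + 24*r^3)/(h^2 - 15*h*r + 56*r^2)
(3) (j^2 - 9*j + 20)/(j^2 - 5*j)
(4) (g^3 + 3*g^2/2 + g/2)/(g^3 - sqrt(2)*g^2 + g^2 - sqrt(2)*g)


(1) = (p^2 + 5*p)/(p^2 - 2*p - 24)
(2) = (h^3 + 2*h^2*r - 20*h*r^2 + 24*r^3)/(h^2 - 15*h*r + 56*r^2)
(3) = (j - 4)/j
(4) = (2*g + 1)/(2*g - 2*sqrt(2))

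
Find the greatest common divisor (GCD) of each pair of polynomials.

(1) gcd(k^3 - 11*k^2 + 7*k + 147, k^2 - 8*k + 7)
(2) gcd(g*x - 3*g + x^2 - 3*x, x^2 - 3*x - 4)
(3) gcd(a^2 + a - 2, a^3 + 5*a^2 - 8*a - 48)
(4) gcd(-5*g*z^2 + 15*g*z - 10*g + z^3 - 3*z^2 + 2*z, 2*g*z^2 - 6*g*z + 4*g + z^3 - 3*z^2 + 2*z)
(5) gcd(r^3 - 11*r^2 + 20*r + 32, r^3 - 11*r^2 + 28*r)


(1) = k - 7
(2) = 1
(3) = 1
(4) = z^2 - 3*z + 2
(5) = gcd((r - 8)*(r - 4)*(r + 1), r*(r - 7)*(r - 4)) = r - 4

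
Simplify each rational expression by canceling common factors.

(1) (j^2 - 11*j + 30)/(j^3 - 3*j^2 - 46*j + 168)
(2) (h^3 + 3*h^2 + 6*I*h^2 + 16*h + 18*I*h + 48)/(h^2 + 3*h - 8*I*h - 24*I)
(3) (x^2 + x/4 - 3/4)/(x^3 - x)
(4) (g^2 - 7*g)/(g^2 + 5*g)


(1) = (j - 5)/(j^2 + 3*j - 28)
(2) = (h^2 + 6*I*h + 16)/(h - 8*I)
(3) = (4*x - 3)/(4*x^2 - 4*x)
(4) = (g - 7)/(g + 5)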